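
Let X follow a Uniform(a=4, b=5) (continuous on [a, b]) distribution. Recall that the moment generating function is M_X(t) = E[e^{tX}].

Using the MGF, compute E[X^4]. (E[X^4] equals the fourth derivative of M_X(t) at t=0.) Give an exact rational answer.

E[X^4] = M′′′′(0) = 2101/5

M_X(t) = (e^(5*t) - e^(4*t))/t
M′(t) = (5*t*e^(5*t) - 4*t*e^(4*t) - e^(5*t) + e^(4*t))/t^2
M′′(t) = (25*t^2*e^(5*t) - 16*t^2*e^(4*t) - 10*t*e^(5*t) + 8*t*e^(4*t) + 2*e^(5*t) - 2*e^(4*t))/t^3
M′′′(t) = (125*t^3*e^(5*t) - 64*t^3*e^(4*t) - 75*t^2*e^(5*t) + 48*t^2*e^(4*t) + 30*t*e^(5*t) - 24*t*e^(4*t) - 6*e^(5*t) + 6*e^(4*t))/t^4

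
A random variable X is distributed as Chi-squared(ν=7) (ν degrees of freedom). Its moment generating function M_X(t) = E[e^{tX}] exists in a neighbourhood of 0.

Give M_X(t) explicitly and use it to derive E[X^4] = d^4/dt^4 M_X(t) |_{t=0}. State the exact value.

E[X^4] = D^4[M](0) = 9009

M_X(t) = (1 - 2*t)^(-7/2)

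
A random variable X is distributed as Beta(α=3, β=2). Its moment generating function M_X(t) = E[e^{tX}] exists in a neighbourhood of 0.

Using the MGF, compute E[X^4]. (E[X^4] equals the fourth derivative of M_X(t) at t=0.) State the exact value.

E[X^4] = d^4M/dt^4 |_{t=0} = 3/14

M_X(t) = ₁F₁(3; 5; t)
dM/dt = 3*₁F₁(4; 6; t)/5
d^2M/dt^2 = 2*₁F₁(5; 7; t)/5
d^3M/dt^3 = 2*₁F₁(6; 8; t)/7
d^4M/dt^4 = 3*₁F₁(7; 9; t)/14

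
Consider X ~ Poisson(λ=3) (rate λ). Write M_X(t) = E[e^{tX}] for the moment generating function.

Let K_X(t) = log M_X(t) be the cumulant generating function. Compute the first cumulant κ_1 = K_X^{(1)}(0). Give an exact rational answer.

κ_1 = dK/dt |_{t=0} = 3

M_X(t) = e^(3*e^(t) - 3)
K_X(t) = log M_X(t) = 3*e^(t) - 3
dK/dt = 3*e^(t)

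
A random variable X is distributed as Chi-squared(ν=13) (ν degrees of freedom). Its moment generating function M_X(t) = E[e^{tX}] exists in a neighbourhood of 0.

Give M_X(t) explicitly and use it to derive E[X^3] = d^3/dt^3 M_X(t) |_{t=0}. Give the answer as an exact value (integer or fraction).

E[X^3] = d^3M/dt^3 |_{t=0} = 3315

M_X(t) = (1 - 2*t)^(-13/2)
dM/dt = -13/(128*t^7*√(1 - 2*t) - 448*t^6*√(1 - 2*t) + 672*t^5*√(1 - 2*t) - 560*t^4*√(1 - 2*t) + 280*t^3*√(1 - 2*t) - 84*t^2*√(1 - 2*t) + 14*t*√(1 - 2*t) - √(1 - 2*t))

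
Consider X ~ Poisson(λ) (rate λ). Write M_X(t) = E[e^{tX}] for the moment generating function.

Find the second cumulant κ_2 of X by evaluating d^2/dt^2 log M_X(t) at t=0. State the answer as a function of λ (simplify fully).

κ_2 = K^(2)(0) = λ

M_X(t) = e^(λ*(e^(t) - 1))
K_X(t) = log M_X(t) = λ*(e^(t) - 1)
K^(2)(t) = λ*e^(t)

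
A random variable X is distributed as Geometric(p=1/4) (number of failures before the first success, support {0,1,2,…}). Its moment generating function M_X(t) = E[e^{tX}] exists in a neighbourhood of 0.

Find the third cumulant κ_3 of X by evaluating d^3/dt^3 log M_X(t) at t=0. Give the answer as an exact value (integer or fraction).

κ_3 = K^(3)(0) = 84

M_X(t) = 1/(4*(1 - 3*e^(t)/4))
K_X(t) = log M_X(t) = -log(1 - 3*e^(t)/4) - 2*log(2)
K^(3)(t) = (-36*e^(2*t) - 48*e^(t))/(27*e^(3*t) - 108*e^(2*t) + 144*e^(t) - 64)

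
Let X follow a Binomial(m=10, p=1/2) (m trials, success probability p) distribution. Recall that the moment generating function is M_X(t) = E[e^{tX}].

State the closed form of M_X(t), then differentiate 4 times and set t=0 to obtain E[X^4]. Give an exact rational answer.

E[X^4] = d^4M/dt^4 |_{t=0} = 2035/2

M_X(t) = (e^(t)/2 + 1/2)^10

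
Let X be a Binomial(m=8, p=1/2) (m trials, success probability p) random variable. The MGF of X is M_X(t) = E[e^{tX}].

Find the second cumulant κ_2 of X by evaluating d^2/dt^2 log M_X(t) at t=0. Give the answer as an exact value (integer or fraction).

M_X(t) = (e^(t)/2 + 1/2)^8
K_X(t) = log M_X(t) = 8*log(e^(t)/2 + 1/2)
K′(t) = 8*e^(t)/(e^(t) + 1)
K′′(t) = 8*e^(t)/(e^(2*t) + 2*e^(t) + 1)

κ_2 = K′′(0) = 2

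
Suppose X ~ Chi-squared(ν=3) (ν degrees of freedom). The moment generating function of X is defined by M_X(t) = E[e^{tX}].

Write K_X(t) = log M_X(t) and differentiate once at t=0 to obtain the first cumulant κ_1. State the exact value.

κ_1 = dK/dt |_{t=0} = 3

M_X(t) = (1 - 2*t)^(-3/2)
K_X(t) = log M_X(t) = -3*log(1 - 2*t)/2
dK/dt = -3/(2*t - 1)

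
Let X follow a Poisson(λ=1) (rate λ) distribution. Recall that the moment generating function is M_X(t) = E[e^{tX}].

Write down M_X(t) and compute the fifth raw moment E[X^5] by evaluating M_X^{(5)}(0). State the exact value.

M_X(t) = e^(e^(t) - 1)
M^(5)(t) = (e^(5*t)*e^(e^(t)) + 10*e^(4*t)*e^(e^(t)) + 25*e^(3*t)*e^(e^(t)) + 15*e^(2*t)*e^(e^(t)) + e^(t)*e^(e^(t)))*e^(-1)

E[X^5] = M^(5)(0) = 52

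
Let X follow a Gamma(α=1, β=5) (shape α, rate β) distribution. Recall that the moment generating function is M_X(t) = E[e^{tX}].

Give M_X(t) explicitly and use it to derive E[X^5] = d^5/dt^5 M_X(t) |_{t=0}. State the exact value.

E[X^5] = M^(5)(0) = 24/625

M_X(t) = 5/(5 - t)
M^(5)(t) = 600/(t^6 - 30*t^5 + 375*t^4 - 2500*t^3 + 9375*t^2 - 18750*t + 15625)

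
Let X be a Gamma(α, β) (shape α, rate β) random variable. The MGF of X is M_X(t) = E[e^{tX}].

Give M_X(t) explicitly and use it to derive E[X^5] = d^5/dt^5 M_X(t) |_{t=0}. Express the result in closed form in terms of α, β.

E[X^5] = M′′′′′(0) = α*(α^4 + 10*α^3 + 35*α^2 + 50*α + 24)/β^5

M_X(t) = (β/(β - t))^α
M′(t) = -α*β^α*(1/(β - t))^α/(-β + t)
M′′(t) = (α^2*β^α*(1/(β - t))^α + α*β^α*(1/(β - t))^α)/(β^2 - 2*β*t + t^2)
M′′′(t) = (-α^3*β^α*(1/(β - t))^α - 3*α^2*β^α*(1/(β - t))^α - 2*α*β^α*(1/(β - t))^α)/(-β^3 + 3*β^2*t - 3*β*t^2 + t^3)
M′′′′(t) = (α^4*β^α*(1/(β - t))^α + 6*α^3*β^α*(1/(β - t))^α + 11*α^2*β^α*(1/(β - t))^α + 6*α*β^α*(1/(β - t))^α)/(β^4 - 4*β^3*t + 6*β^2*t^2 - 4*β*t^3 + t^4)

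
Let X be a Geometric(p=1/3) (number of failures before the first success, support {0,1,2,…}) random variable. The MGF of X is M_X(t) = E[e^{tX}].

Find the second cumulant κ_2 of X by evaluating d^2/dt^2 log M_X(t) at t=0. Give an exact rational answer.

M_X(t) = 1/(3*(1 - 2*e^(t)/3))
K_X(t) = log M_X(t) = -log(1 - 2*e^(t)/3) - log(3)
K′(t) = -2*e^(t)/(2*e^(t) - 3)
K′′(t) = 6*e^(t)/(4*e^(2*t) - 12*e^(t) + 9)

κ_2 = K′′(0) = 6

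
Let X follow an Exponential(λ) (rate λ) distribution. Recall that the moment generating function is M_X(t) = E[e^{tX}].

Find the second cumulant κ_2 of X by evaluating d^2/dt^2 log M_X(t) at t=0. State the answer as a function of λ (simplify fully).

κ_2 = K^(2)(0) = λ^(-2)

M_X(t) = λ/(λ - t)
K_X(t) = log M_X(t) = log(λ) - log(λ - t)
K^(2)(t) = 1/(λ^2 - 2*λ*t + t^2)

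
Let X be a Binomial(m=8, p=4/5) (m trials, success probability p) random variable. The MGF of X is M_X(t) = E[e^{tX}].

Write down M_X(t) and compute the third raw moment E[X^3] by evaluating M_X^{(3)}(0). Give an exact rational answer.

E[X^3] = d^3M/dt^3 |_{t=0} = 35744/125

M_X(t) = (4*e^(t)/5 + 1/5)^8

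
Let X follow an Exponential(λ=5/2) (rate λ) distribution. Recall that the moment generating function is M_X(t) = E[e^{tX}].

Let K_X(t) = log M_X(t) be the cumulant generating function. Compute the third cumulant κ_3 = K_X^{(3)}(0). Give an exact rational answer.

κ_3 = K′′′(0) = 16/125

M_X(t) = 5/(2*(5/2 - t))
K_X(t) = log M_X(t) = -log(5/2 - t) - log(2) + log(5)
K′(t) = -2/(2*t - 5)
K′′(t) = 4/(4*t^2 - 20*t + 25)
K′′′(t) = -16/(8*t^3 - 60*t^2 + 150*t - 125)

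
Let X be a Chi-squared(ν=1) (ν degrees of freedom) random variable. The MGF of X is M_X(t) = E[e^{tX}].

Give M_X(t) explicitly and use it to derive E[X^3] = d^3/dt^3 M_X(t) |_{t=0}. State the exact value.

M_X(t) = 1/√(1 - 2*t)
dM/dt = -1/(2*t*√(1 - 2*t) - √(1 - 2*t))
d^2M/dt^2 = 3/(4*t^2*√(1 - 2*t) - 4*t*√(1 - 2*t) + √(1 - 2*t))
d^3M/dt^3 = -15/(8*t^3*√(1 - 2*t) - 12*t^2*√(1 - 2*t) + 6*t*√(1 - 2*t) - √(1 - 2*t))

E[X^3] = d^3M/dt^3 |_{t=0} = 15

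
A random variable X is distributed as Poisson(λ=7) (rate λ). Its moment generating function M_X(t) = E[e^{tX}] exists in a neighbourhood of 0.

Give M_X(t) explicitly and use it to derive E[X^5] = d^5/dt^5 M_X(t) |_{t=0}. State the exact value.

E[X^5] = d^5M/dt^5 |_{t=0} = 50134

M_X(t) = e^(7*e^(t) - 7)
dM/dt = 7*e^(-7)*e^(t)*e^(7*e^(t))
d^2M/dt^2 = (49*e^(2*t)*e^(7*e^(t)) + 7*e^(t)*e^(7*e^(t)))*e^(-7)
d^3M/dt^3 = (343*e^(3*t)*e^(7*e^(t)) + 147*e^(2*t)*e^(7*e^(t)) + 7*e^(t)*e^(7*e^(t)))*e^(-7)
d^4M/dt^4 = (2401*e^(4*t)*e^(7*e^(t)) + 2058*e^(3*t)*e^(7*e^(t)) + 343*e^(2*t)*e^(7*e^(t)) + 7*e^(t)*e^(7*e^(t)))*e^(-7)
d^5M/dt^5 = (16807*e^(5*t)*e^(7*e^(t)) + 24010*e^(4*t)*e^(7*e^(t)) + 8575*e^(3*t)*e^(7*e^(t)) + 735*e^(2*t)*e^(7*e^(t)) + 7*e^(t)*e^(7*e^(t)))*e^(-7)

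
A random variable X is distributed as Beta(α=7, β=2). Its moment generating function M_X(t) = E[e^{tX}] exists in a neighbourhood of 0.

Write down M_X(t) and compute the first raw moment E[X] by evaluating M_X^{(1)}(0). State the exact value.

E[X] = M^(1)(0) = 7/9

M_X(t) = ₁F₁(7; 9; t)
M^(1)(t) = 7*₁F₁(8; 10; t)/9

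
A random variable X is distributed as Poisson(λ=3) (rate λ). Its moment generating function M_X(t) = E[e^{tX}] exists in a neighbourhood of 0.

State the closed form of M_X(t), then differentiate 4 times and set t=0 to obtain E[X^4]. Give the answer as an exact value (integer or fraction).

M_X(t) = e^(3*e^(t) - 3)
M^(4)(t) = (81*e^(4*t)*e^(3*e^(t)) + 162*e^(3*t)*e^(3*e^(t)) + 63*e^(2*t)*e^(3*e^(t)) + 3*e^(t)*e^(3*e^(t)))*e^(-3)

E[X^4] = M^(4)(0) = 309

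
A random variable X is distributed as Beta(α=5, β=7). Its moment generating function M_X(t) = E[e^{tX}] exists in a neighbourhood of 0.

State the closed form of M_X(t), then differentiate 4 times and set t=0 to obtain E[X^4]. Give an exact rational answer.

M_X(t) = ₁F₁(5; 12; t)
D^4[M](t) = 2*₁F₁(9; 16; t)/39

E[X^4] = D^4[M](0) = 2/39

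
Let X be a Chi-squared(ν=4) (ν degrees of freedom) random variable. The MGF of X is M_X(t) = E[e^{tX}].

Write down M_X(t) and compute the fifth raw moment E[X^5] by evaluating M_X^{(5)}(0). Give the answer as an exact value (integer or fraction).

E[X^5] = d^5M/dt^5 |_{t=0} = 23040

M_X(t) = (1 - 2*t)^(-2)
dM/dt = -4/(8*t^3 - 12*t^2 + 6*t - 1)
d^2M/dt^2 = 24/(16*t^4 - 32*t^3 + 24*t^2 - 8*t + 1)
d^3M/dt^3 = -192/(32*t^5 - 80*t^4 + 80*t^3 - 40*t^2 + 10*t - 1)
d^4M/dt^4 = 1920/(64*t^6 - 192*t^5 + 240*t^4 - 160*t^3 + 60*t^2 - 12*t + 1)
d^5M/dt^5 = -23040/(128*t^7 - 448*t^6 + 672*t^5 - 560*t^4 + 280*t^3 - 84*t^2 + 14*t - 1)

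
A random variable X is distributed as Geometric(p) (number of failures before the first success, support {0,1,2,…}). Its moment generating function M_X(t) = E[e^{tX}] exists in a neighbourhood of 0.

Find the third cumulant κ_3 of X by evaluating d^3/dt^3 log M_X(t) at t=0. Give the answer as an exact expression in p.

M_X(t) = p/(-(1 - p)*e^(t) + 1)
K_X(t) = log M_X(t) = log(p) - log(-(1 - p)*e^(t) + 1)
dK/dt = (-p*e^(t) + e^(t))/(p*e^(t) - e^(t) + 1)
d^2K/dt^2 = (-p*e^(t) + e^(t))/(p^2*e^(2*t) - 2*p*e^(2*t) + 2*p*e^(t) + e^(2*t) - 2*e^(t) + 1)

κ_3 = d^3K/dt^3 |_{t=0} = (p^2 - 3*p + 2)/p^3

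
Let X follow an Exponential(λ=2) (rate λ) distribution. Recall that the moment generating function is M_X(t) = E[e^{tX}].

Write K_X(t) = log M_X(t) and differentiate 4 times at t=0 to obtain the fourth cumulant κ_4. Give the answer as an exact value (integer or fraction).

M_X(t) = 2/(2 - t)
K_X(t) = log M_X(t) = -log(2 - t) + log(2)
K′(t) = -1/(t - 2)
K′′(t) = 1/(t^2 - 4*t + 4)
K′′′(t) = -2/(t^3 - 6*t^2 + 12*t - 8)
K′′′′(t) = 6/(t^4 - 8*t^3 + 24*t^2 - 32*t + 16)

κ_4 = K′′′′(0) = 3/8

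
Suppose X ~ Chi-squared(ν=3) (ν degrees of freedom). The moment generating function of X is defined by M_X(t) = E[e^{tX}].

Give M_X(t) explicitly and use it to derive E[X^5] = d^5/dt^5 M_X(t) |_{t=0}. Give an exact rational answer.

E[X^5] = M^(5)(0) = 10395

M_X(t) = (1 - 2*t)^(-3/2)
M^(5)(t) = 10395/(64*t^6*√(1 - 2*t) - 192*t^5*√(1 - 2*t) + 240*t^4*√(1 - 2*t) - 160*t^3*√(1 - 2*t) + 60*t^2*√(1 - 2*t) - 12*t*√(1 - 2*t) + √(1 - 2*t))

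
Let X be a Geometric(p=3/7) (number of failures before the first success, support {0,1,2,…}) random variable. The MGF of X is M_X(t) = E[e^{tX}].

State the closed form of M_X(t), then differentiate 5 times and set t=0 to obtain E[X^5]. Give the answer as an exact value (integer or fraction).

M_X(t) = 3/(7*(1 - 4*e^(t)/7))

E[X^5] = M^(5)(0) = 135628/81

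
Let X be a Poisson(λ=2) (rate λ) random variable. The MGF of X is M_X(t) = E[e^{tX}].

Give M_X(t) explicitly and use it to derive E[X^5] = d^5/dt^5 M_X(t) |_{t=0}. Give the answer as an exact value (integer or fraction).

E[X^5] = M^(5)(0) = 454

M_X(t) = e^(2*e^(t) - 2)
M^(5)(t) = (32*e^(5*t)*e^(2*e^(t)) + 160*e^(4*t)*e^(2*e^(t)) + 200*e^(3*t)*e^(2*e^(t)) + 60*e^(2*t)*e^(2*e^(t)) + 2*e^(t)*e^(2*e^(t)))*e^(-2)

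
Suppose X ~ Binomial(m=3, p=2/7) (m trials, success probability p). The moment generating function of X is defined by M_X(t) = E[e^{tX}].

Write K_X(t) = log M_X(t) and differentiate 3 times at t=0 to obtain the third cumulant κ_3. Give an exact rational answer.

κ_3 = K^(3)(0) = 90/343

M_X(t) = (2*e^(t)/7 + 5/7)^3
K_X(t) = log M_X(t) = 3*log(2*e^(t)/7 + 5/7)
K^(3)(t) = (-60*e^(2*t) + 150*e^(t))/(8*e^(3*t) + 60*e^(2*t) + 150*e^(t) + 125)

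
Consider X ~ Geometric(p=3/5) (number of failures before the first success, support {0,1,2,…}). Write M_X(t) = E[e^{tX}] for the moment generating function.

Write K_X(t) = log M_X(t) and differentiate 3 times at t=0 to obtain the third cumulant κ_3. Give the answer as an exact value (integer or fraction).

M_X(t) = 3/(5*(1 - 2*e^(t)/5))
K_X(t) = log M_X(t) = -log(1 - 2*e^(t)/5) - log(5) + log(3)
dK/dt = -2*e^(t)/(2*e^(t) - 5)
d^2K/dt^2 = 10*e^(t)/(4*e^(2*t) - 20*e^(t) + 25)
d^3K/dt^3 = (-20*e^(2*t) - 50*e^(t))/(8*e^(3*t) - 60*e^(2*t) + 150*e^(t) - 125)

κ_3 = d^3K/dt^3 |_{t=0} = 70/27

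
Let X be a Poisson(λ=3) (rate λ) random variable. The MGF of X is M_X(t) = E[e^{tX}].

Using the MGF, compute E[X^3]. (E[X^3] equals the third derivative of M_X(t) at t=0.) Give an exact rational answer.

M_X(t) = e^(3*e^(t) - 3)
D^3[M](t) = (27*e^(3*t)*e^(3*e^(t)) + 27*e^(2*t)*e^(3*e^(t)) + 3*e^(t)*e^(3*e^(t)))*e^(-3)

E[X^3] = D^3[M](0) = 57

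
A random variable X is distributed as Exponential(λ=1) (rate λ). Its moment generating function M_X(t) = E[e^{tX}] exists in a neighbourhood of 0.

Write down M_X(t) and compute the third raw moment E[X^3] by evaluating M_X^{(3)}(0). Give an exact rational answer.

M_X(t) = 1/(1 - t)
D^3[M](t) = 6/(t^4 - 4*t^3 + 6*t^2 - 4*t + 1)

E[X^3] = D^3[M](0) = 6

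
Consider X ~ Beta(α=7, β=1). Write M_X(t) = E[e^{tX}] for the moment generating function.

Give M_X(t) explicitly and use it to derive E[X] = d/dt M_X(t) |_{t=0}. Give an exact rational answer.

M_X(t) = ₁F₁(7; 8; t)
dM/dt = 7*₁F₁(8; 9; t)/8

E[X] = dM/dt |_{t=0} = 7/8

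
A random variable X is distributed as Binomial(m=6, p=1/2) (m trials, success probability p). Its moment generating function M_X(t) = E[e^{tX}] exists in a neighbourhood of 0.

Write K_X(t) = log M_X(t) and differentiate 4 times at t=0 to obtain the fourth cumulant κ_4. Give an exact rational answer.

κ_4 = d^4K/dt^4 |_{t=0} = -3/4

M_X(t) = (e^(t)/2 + 1/2)^6
K_X(t) = log M_X(t) = 6*log(e^(t)/2 + 1/2)
dK/dt = 6*e^(t)/(e^(t) + 1)
d^2K/dt^2 = 6*e^(t)/(e^(2*t) + 2*e^(t) + 1)
d^3K/dt^3 = (-6*e^(2*t) + 6*e^(t))/(e^(3*t) + 3*e^(2*t) + 3*e^(t) + 1)
d^4K/dt^4 = (6*e^(3*t) - 24*e^(2*t) + 6*e^(t))/(e^(4*t) + 4*e^(3*t) + 6*e^(2*t) + 4*e^(t) + 1)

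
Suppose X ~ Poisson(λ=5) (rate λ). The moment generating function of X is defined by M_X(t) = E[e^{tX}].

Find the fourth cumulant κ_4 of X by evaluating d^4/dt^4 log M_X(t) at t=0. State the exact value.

κ_4 = d^4K/dt^4 |_{t=0} = 5

M_X(t) = e^(5*e^(t) - 5)
K_X(t) = log M_X(t) = 5*e^(t) - 5
dK/dt = 5*e^(t)
d^2K/dt^2 = 5*e^(t)
d^3K/dt^3 = 5*e^(t)
d^4K/dt^4 = 5*e^(t)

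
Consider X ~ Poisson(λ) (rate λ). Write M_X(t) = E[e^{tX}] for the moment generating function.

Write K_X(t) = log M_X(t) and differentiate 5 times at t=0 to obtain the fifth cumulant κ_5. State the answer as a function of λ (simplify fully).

M_X(t) = e^(λ*(e^(t) - 1))
K_X(t) = log M_X(t) = λ*(e^(t) - 1)
K′(t) = λ*e^(t)
K′′(t) = λ*e^(t)
K′′′(t) = λ*e^(t)
K′′′′(t) = λ*e^(t)
K′′′′′(t) = λ*e^(t)

κ_5 = K′′′′′(0) = λ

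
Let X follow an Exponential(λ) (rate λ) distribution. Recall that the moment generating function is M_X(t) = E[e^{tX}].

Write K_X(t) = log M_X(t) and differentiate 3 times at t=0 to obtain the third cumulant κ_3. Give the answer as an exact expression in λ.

κ_3 = D^3[K](0) = 2/λ^3

M_X(t) = λ/(λ - t)
K_X(t) = log M_X(t) = log(λ) - log(λ - t)
D^3[K](t) = -2/(-λ^3 + 3*λ^2*t - 3*λ*t^2 + t^3)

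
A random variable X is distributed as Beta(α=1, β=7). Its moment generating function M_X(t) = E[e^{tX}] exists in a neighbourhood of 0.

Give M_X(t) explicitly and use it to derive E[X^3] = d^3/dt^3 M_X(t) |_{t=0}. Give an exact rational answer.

E[X^3] = d^3M/dt^3 |_{t=0} = 1/120

M_X(t) = ₁F₁(1; 8; t)
dM/dt = ₁F₁(2; 9; t)/8
d^2M/dt^2 = ₁F₁(3; 10; t)/36
d^3M/dt^3 = ₁F₁(4; 11; t)/120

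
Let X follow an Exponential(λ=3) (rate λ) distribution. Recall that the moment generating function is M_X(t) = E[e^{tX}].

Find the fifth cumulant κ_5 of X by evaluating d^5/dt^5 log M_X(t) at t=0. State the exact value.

κ_5 = K′′′′′(0) = 8/81

M_X(t) = 3/(3 - t)
K_X(t) = log M_X(t) = -log(3 - t) + log(3)
K′(t) = -1/(t - 3)
K′′(t) = 1/(t^2 - 6*t + 9)
K′′′(t) = -2/(t^3 - 9*t^2 + 27*t - 27)
K′′′′(t) = 6/(t^4 - 12*t^3 + 54*t^2 - 108*t + 81)
K′′′′′(t) = -24/(t^5 - 15*t^4 + 90*t^3 - 270*t^2 + 405*t - 243)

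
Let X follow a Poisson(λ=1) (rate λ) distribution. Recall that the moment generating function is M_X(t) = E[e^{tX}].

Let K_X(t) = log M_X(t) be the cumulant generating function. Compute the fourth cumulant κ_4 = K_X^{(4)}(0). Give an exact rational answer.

κ_4 = d^4K/dt^4 |_{t=0} = 1

M_X(t) = e^(e^(t) - 1)
K_X(t) = log M_X(t) = e^(t) - 1
dK/dt = e^(t)
d^2K/dt^2 = e^(t)
d^3K/dt^3 = e^(t)
d^4K/dt^4 = e^(t)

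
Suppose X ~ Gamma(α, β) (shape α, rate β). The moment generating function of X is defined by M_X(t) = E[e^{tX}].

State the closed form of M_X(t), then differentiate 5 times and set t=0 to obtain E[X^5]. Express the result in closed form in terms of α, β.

E[X^5] = M′′′′′(0) = α*(α^4 + 10*α^3 + 35*α^2 + 50*α + 24)/β^5

M_X(t) = (β/(β - t))^α
M′(t) = -α*β^α*(1/(β - t))^α/(-β + t)
M′′(t) = (α^2*β^α*(1/(β - t))^α + α*β^α*(1/(β - t))^α)/(β^2 - 2*β*t + t^2)
M′′′(t) = (-α^3*β^α*(1/(β - t))^α - 3*α^2*β^α*(1/(β - t))^α - 2*α*β^α*(1/(β - t))^α)/(-β^3 + 3*β^2*t - 3*β*t^2 + t^3)
M′′′′(t) = (α^4*β^α*(1/(β - t))^α + 6*α^3*β^α*(1/(β - t))^α + 11*α^2*β^α*(1/(β - t))^α + 6*α*β^α*(1/(β - t))^α)/(β^4 - 4*β^3*t + 6*β^2*t^2 - 4*β*t^3 + t^4)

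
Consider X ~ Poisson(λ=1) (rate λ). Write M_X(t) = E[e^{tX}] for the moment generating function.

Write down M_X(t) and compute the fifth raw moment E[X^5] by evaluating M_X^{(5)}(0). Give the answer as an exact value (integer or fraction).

M_X(t) = e^(e^(t) - 1)
M^(5)(t) = (e^(5*t)*e^(e^(t)) + 10*e^(4*t)*e^(e^(t)) + 25*e^(3*t)*e^(e^(t)) + 15*e^(2*t)*e^(e^(t)) + e^(t)*e^(e^(t)))*e^(-1)

E[X^5] = M^(5)(0) = 52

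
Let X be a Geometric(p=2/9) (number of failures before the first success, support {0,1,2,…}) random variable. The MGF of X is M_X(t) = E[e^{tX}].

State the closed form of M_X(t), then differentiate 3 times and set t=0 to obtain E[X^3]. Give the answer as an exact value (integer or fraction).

M_X(t) = 2/(9*(1 - 7*e^(t)/9))
dM/dt = 14*e^(t)/(49*e^(2*t) - 126*e^(t) + 81)
d^2M/dt^2 = (-98*e^(2*t) - 126*e^(t))/(343*e^(3*t) - 1323*e^(2*t) + 1701*e^(t) - 729)
d^3M/dt^3 = (686*e^(3*t) + 3528*e^(2*t) + 1134*e^(t))/(2401*e^(4*t) - 12348*e^(3*t) + 23814*e^(2*t) - 20412*e^(t) + 6561)

E[X^3] = d^3M/dt^3 |_{t=0} = 1337/4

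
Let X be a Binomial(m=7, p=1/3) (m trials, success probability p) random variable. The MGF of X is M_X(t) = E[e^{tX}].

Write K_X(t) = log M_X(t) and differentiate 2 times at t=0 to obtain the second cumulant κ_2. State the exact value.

κ_2 = K′′(0) = 14/9

M_X(t) = (e^(t)/3 + 2/3)^7
K_X(t) = log M_X(t) = 7*log(e^(t)/3 + 2/3)
K′(t) = 7*e^(t)/(e^(t) + 2)
K′′(t) = 14*e^(t)/(e^(2*t) + 4*e^(t) + 4)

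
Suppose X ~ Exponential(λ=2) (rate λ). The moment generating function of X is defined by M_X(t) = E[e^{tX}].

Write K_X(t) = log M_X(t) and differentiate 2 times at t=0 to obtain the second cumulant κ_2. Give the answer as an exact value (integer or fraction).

κ_2 = D^2[K](0) = 1/4

M_X(t) = 2/(2 - t)
K_X(t) = log M_X(t) = -log(2 - t) + log(2)
D^2[K](t) = 1/(t^2 - 4*t + 4)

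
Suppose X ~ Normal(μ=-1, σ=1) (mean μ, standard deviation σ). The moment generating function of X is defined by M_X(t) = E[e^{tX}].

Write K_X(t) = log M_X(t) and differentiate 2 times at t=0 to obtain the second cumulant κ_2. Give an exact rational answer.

M_X(t) = e^(t^2/2 - t)
K_X(t) = log M_X(t) = t^2/2 - t
K′(t) = t - 1
K′′(t) = 1

κ_2 = K′′(0) = 1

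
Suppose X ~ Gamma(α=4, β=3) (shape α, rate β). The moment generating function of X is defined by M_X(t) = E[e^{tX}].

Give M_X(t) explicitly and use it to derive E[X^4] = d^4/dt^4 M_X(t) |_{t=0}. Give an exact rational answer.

M_X(t) = 81/(3 - t)^4
M^(4)(t) = 68040/(t^8 - 24*t^7 + 252*t^6 - 1512*t^5 + 5670*t^4 - 13608*t^3 + 20412*t^2 - 17496*t + 6561)

E[X^4] = M^(4)(0) = 280/27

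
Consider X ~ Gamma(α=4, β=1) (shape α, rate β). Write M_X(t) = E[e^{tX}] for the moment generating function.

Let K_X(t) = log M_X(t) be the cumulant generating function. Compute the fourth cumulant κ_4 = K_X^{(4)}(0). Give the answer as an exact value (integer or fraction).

M_X(t) = (1 - t)^(-4)
K_X(t) = log M_X(t) = -4*log(1 - t)
dK/dt = -4/(t - 1)
d^2K/dt^2 = 4/(t^2 - 2*t + 1)
d^3K/dt^3 = -8/(t^3 - 3*t^2 + 3*t - 1)
d^4K/dt^4 = 24/(t^4 - 4*t^3 + 6*t^2 - 4*t + 1)

κ_4 = d^4K/dt^4 |_{t=0} = 24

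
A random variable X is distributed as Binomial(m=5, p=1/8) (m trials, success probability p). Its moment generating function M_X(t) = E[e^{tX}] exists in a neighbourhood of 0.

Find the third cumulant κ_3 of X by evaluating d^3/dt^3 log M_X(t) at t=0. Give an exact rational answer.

κ_3 = D^3[K](0) = 105/256

M_X(t) = (e^(t)/8 + 7/8)^5
K_X(t) = log M_X(t) = 5*log(e^(t)/8 + 7/8)
D^3[K](t) = (-35*e^(2*t) + 245*e^(t))/(e^(3*t) + 21*e^(2*t) + 147*e^(t) + 343)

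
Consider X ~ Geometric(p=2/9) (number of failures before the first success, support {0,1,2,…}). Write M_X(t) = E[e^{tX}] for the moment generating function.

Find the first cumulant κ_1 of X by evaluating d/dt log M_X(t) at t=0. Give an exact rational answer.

M_X(t) = 2/(9*(1 - 7*e^(t)/9))
K_X(t) = log M_X(t) = -log(1 - 7*e^(t)/9) - 2*log(3) + log(2)
D[K](t) = -7*e^(t)/(7*e^(t) - 9)

κ_1 = D[K](0) = 7/2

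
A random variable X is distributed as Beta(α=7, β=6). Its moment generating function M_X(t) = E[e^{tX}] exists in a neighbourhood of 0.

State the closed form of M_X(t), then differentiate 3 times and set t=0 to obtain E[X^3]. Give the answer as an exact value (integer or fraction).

M_X(t) = ₁F₁(7; 13; t)
dM/dt = 7*₁F₁(8; 14; t)/13
d^2M/dt^2 = 4*₁F₁(9; 15; t)/13
d^3M/dt^3 = 12*₁F₁(10; 16; t)/65

E[X^3] = d^3M/dt^3 |_{t=0} = 12/65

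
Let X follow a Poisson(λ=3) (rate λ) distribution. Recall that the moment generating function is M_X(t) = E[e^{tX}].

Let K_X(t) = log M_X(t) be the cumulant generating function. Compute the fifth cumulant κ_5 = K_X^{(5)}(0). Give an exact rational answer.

κ_5 = K^(5)(0) = 3

M_X(t) = e^(3*e^(t) - 3)
K_X(t) = log M_X(t) = 3*e^(t) - 3
K^(5)(t) = 3*e^(t)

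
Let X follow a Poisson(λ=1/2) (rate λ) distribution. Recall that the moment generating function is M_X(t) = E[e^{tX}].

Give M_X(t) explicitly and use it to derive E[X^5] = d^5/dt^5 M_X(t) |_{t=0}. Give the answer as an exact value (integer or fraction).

M_X(t) = e^(e^(t)/2 - 1/2)
dM/dt = e^(-1/2)*e^(t)*e^(e^(t)/2)/2
d^2M/dt^2 = (e^(2*t)*e^(e^(t)/2) + 2*e^(t)*e^(e^(t)/2))*e^(-1/2)/4
d^3M/dt^3 = (e^(3*t)*e^(e^(t)/2) + 6*e^(2*t)*e^(e^(t)/2) + 4*e^(t)*e^(e^(t)/2))*e^(-1/2)/8
d^4M/dt^4 = (e^(4*t)*e^(e^(t)/2) + 12*e^(3*t)*e^(e^(t)/2) + 28*e^(2*t)*e^(e^(t)/2) + 8*e^(t)*e^(e^(t)/2))*e^(-1/2)/16
d^5M/dt^5 = (e^(5*t)*e^(e^(t)/2) + 20*e^(4*t)*e^(e^(t)/2) + 100*e^(3*t)*e^(e^(t)/2) + 120*e^(2*t)*e^(e^(t)/2) + 16*e^(t)*e^(e^(t)/2))*e^(-1/2)/32

E[X^5] = d^5M/dt^5 |_{t=0} = 257/32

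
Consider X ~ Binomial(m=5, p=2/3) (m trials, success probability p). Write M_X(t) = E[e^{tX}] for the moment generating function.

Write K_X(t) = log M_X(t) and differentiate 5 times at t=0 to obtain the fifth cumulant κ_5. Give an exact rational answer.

κ_5 = D^5[K](0) = 50/81

M_X(t) = (2*e^(t)/3 + 1/3)^5
K_X(t) = log M_X(t) = 5*log(2*e^(t)/3 + 1/3)
D^5[K](t) = (-80*e^(4*t) + 440*e^(3*t) - 220*e^(2*t) + 10*e^(t))/(32*e^(5*t) + 80*e^(4*t) + 80*e^(3*t) + 40*e^(2*t) + 10*e^(t) + 1)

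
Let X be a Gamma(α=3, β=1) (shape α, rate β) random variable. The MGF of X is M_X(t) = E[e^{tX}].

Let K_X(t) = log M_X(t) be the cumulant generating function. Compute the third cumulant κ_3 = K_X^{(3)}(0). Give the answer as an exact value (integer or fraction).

κ_3 = K^(3)(0) = 6

M_X(t) = (1 - t)^(-3)
K_X(t) = log M_X(t) = -3*log(1 - t)
K^(3)(t) = -6/(t^3 - 3*t^2 + 3*t - 1)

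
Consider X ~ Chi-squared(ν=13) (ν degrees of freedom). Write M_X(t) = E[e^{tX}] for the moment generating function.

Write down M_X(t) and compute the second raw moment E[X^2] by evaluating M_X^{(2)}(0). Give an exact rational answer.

M_X(t) = (1 - 2*t)^(-13/2)
M′(t) = -13/(128*t^7*√(1 - 2*t) - 448*t^6*√(1 - 2*t) + 672*t^5*√(1 - 2*t) - 560*t^4*√(1 - 2*t) + 280*t^3*√(1 - 2*t) - 84*t^2*√(1 - 2*t) + 14*t*√(1 - 2*t) - √(1 - 2*t))

E[X^2] = M′′(0) = 195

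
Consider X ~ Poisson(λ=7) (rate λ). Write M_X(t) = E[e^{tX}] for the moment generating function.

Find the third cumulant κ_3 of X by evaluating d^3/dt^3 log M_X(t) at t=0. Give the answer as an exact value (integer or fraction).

M_X(t) = e^(7*e^(t) - 7)
K_X(t) = log M_X(t) = 7*e^(t) - 7
D^3[K](t) = 7*e^(t)

κ_3 = D^3[K](0) = 7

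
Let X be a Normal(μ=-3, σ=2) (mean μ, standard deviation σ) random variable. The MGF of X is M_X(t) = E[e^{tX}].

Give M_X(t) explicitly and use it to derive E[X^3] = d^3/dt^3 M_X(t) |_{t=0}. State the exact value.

E[X^3] = D^3[M](0) = -63

M_X(t) = e^(2*t^2 - 3*t)
D^3[M](t) = (64*t^3*e^(2*t^2) - 144*t^2*e^(2*t^2) + 156*t*e^(2*t^2) - 63*e^(2*t^2))*e^(-3*t)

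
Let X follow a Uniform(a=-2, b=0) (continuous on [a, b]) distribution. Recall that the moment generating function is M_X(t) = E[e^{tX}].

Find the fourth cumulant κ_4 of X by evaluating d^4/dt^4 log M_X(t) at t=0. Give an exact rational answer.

M_X(t) = (1 - e^(-2*t))/(2*t)
K_X(t) = log M_X(t) = -log(t) + log(1 - e^(-2*t)) - log(2)
dK/dt = (2*t - e^(2*t) + 1)/(t*e^(2*t) - t)
d^2K/dt^2 = (-4*t^2*e^(2*t) + e^(4*t) - 2*e^(2*t) + 1)/(t^2*e^(4*t) - 2*t^2*e^(2*t) + t^2)
d^3K/dt^3 = (8*t^3*e^(4*t) + 8*t^3*e^(2*t) - 2*e^(6*t) + 6*e^(4*t) - 6*e^(2*t) + 2)/(t^3*e^(6*t) - 3*t^3*e^(4*t) + 3*t^3*e^(2*t) - t^3)

κ_4 = d^4K/dt^4 |_{t=0} = -2/15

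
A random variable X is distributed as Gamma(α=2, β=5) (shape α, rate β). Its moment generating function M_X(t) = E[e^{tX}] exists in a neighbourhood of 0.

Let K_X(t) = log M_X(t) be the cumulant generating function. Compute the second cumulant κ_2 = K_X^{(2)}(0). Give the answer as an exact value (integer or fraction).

κ_2 = d^2K/dt^2 |_{t=0} = 2/25

M_X(t) = 25/(5 - t)^2
K_X(t) = log M_X(t) = -2*log(5 - t) + 2*log(5)
dK/dt = -2/(t - 5)
d^2K/dt^2 = 2/(t^2 - 10*t + 25)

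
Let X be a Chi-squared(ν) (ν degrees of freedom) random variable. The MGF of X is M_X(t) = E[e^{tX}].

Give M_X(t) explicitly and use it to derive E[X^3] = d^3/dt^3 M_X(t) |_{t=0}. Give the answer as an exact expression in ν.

E[X^3] = M^(3)(0) = ν*(ν^2 + 6*ν + 8)

M_X(t) = (1 - 2*t)^(-ν/2)
M^(3)(t) = (-ν^3 - 6*ν^2 - 8*ν)/(8*t^3*(1 - 2*t)^(ν/2) - 12*t^2*(1 - 2*t)^(ν/2) + 6*t*(1 - 2*t)^(ν/2) - (1 - 2*t)^(ν/2))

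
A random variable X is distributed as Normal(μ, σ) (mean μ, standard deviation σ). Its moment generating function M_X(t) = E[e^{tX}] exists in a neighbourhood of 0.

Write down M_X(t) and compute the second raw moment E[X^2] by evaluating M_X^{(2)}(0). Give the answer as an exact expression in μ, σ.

M_X(t) = e^(μ*t + σ^2*t^2/2)
M^(2)(t) = μ^2*e^(μ*t)*e^(σ^2*t^2/2) + 2*μ*σ^2*t*e^(μ*t)*e^(σ^2*t^2/2) + σ^4*t^2*e^(μ*t)*e^(σ^2*t^2/2) + σ^2*e^(μ*t)*e^(σ^2*t^2/2)

E[X^2] = M^(2)(0) = μ^2 + σ^2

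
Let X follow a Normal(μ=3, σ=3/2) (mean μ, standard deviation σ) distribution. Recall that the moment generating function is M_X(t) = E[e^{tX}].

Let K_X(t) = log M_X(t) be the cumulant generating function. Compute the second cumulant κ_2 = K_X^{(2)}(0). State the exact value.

κ_2 = K^(2)(0) = 9/4

M_X(t) = e^(9*t^2/8 + 3*t)
K_X(t) = log M_X(t) = 9*t^2/8 + 3*t
K^(2)(t) = 9/4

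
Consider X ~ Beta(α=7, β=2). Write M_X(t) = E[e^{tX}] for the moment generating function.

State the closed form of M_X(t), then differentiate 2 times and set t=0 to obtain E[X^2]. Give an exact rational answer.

E[X^2] = D^2[M](0) = 28/45

M_X(t) = ₁F₁(7; 9; t)
D^2[M](t) = 28*₁F₁(9; 11; t)/45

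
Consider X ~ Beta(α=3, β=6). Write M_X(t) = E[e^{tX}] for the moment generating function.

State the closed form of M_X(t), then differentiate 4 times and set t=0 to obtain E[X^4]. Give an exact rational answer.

M_X(t) = ₁F₁(3; 9; t)
dM/dt = ₁F₁(4; 10; t)/3
d^2M/dt^2 = 2*₁F₁(5; 11; t)/15
d^3M/dt^3 = 2*₁F₁(6; 12; t)/33
d^4M/dt^4 = ₁F₁(7; 13; t)/33

E[X^4] = d^4M/dt^4 |_{t=0} = 1/33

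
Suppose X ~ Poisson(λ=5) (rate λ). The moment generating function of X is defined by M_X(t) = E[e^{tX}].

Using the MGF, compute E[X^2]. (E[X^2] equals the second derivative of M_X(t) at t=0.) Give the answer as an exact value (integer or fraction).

E[X^2] = M^(2)(0) = 30

M_X(t) = e^(5*e^(t) - 5)
M^(2)(t) = (25*e^(2*t)*e^(5*e^(t)) + 5*e^(t)*e^(5*e^(t)))*e^(-5)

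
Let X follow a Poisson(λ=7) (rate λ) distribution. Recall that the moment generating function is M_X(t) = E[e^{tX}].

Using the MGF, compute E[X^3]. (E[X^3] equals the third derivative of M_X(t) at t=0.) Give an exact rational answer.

M_X(t) = e^(7*e^(t) - 7)
M′(t) = 7*e^(-7)*e^(t)*e^(7*e^(t))
M′′(t) = (49*e^(2*t)*e^(7*e^(t)) + 7*e^(t)*e^(7*e^(t)))*e^(-7)
M′′′(t) = (343*e^(3*t)*e^(7*e^(t)) + 147*e^(2*t)*e^(7*e^(t)) + 7*e^(t)*e^(7*e^(t)))*e^(-7)

E[X^3] = M′′′(0) = 497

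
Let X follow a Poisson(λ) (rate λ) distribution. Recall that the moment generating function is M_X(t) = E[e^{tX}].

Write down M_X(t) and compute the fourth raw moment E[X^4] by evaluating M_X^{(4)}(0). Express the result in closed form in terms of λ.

M_X(t) = e^(λ*(e^(t) - 1))
dM/dt = λ*e^(-λ)*e^(t)*e^(λ*e^(t))
d^2M/dt^2 = (λ^2*e^(2*t)*e^(λ*e^(t)) + λ*e^(t)*e^(λ*e^(t)))*e^(-λ)
d^3M/dt^3 = (λ^3*e^(3*t)*e^(λ*e^(t)) + 3*λ^2*e^(2*t)*e^(λ*e^(t)) + λ*e^(t)*e^(λ*e^(t)))*e^(-λ)
d^4M/dt^4 = (λ^4*e^(4*t)*e^(λ*e^(t)) + 6*λ^3*e^(3*t)*e^(λ*e^(t)) + 7*λ^2*e^(2*t)*e^(λ*e^(t)) + λ*e^(t)*e^(λ*e^(t)))*e^(-λ)

E[X^4] = d^4M/dt^4 |_{t=0} = λ*(λ^3 + 6*λ^2 + 7*λ + 1)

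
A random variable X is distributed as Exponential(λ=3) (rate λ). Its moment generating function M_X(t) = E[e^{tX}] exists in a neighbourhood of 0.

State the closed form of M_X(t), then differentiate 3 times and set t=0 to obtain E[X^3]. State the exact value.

M_X(t) = 3/(3 - t)
D^3[M](t) = 18/(t^4 - 12*t^3 + 54*t^2 - 108*t + 81)

E[X^3] = D^3[M](0) = 2/9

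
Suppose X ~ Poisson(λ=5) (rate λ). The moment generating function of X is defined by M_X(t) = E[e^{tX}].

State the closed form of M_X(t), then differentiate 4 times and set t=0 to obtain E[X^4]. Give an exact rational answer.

E[X^4] = d^4M/dt^4 |_{t=0} = 1555

M_X(t) = e^(5*e^(t) - 5)
dM/dt = 5*e^(-5)*e^(t)*e^(5*e^(t))
d^2M/dt^2 = (25*e^(2*t)*e^(5*e^(t)) + 5*e^(t)*e^(5*e^(t)))*e^(-5)
d^3M/dt^3 = (125*e^(3*t)*e^(5*e^(t)) + 75*e^(2*t)*e^(5*e^(t)) + 5*e^(t)*e^(5*e^(t)))*e^(-5)
d^4M/dt^4 = (625*e^(4*t)*e^(5*e^(t)) + 750*e^(3*t)*e^(5*e^(t)) + 175*e^(2*t)*e^(5*e^(t)) + 5*e^(t)*e^(5*e^(t)))*e^(-5)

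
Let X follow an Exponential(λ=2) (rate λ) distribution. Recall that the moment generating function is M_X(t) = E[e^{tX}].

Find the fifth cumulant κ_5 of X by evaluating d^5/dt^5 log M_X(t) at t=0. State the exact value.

M_X(t) = 2/(2 - t)
K_X(t) = log M_X(t) = -log(2 - t) + log(2)
D^5[K](t) = -24/(t^5 - 10*t^4 + 40*t^3 - 80*t^2 + 80*t - 32)

κ_5 = D^5[K](0) = 3/4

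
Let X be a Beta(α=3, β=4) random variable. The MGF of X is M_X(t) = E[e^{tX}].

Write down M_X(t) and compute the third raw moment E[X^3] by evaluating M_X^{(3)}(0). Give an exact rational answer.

E[X^3] = D^3[M](0) = 5/42

M_X(t) = ₁F₁(3; 7; t)
D^3[M](t) = 5*₁F₁(6; 10; t)/42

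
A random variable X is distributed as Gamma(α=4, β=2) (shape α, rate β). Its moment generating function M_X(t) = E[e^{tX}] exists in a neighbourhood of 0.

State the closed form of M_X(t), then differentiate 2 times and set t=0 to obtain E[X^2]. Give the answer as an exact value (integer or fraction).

E[X^2] = d^2M/dt^2 |_{t=0} = 5

M_X(t) = 16/(2 - t)^4
dM/dt = -64/(t^5 - 10*t^4 + 40*t^3 - 80*t^2 + 80*t - 32)
d^2M/dt^2 = 320/(t^6 - 12*t^5 + 60*t^4 - 160*t^3 + 240*t^2 - 192*t + 64)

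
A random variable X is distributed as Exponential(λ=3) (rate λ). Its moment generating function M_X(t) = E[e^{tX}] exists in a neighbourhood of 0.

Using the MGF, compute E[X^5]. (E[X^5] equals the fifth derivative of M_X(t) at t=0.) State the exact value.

M_X(t) = 3/(3 - t)
M′(t) = 3/(t^2 - 6*t + 9)
M′′(t) = -6/(t^3 - 9*t^2 + 27*t - 27)
M′′′(t) = 18/(t^4 - 12*t^3 + 54*t^2 - 108*t + 81)
M′′′′(t) = -72/(t^5 - 15*t^4 + 90*t^3 - 270*t^2 + 405*t - 243)
M′′′′′(t) = 360/(t^6 - 18*t^5 + 135*t^4 - 540*t^3 + 1215*t^2 - 1458*t + 729)

E[X^5] = M′′′′′(0) = 40/81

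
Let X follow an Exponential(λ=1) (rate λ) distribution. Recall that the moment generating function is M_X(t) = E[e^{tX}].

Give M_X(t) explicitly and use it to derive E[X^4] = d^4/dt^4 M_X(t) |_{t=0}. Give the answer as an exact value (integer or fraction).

E[X^4] = M′′′′(0) = 24

M_X(t) = 1/(1 - t)
M′(t) = 1/(t^2 - 2*t + 1)
M′′(t) = -2/(t^3 - 3*t^2 + 3*t - 1)
M′′′(t) = 6/(t^4 - 4*t^3 + 6*t^2 - 4*t + 1)
M′′′′(t) = -24/(t^5 - 5*t^4 + 10*t^3 - 10*t^2 + 5*t - 1)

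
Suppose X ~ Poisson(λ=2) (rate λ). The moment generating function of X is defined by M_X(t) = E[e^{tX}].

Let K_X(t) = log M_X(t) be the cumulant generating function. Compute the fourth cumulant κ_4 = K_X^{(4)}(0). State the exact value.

M_X(t) = e^(2*e^(t) - 2)
K_X(t) = log M_X(t) = 2*e^(t) - 2
dK/dt = 2*e^(t)
d^2K/dt^2 = 2*e^(t)
d^3K/dt^3 = 2*e^(t)
d^4K/dt^4 = 2*e^(t)

κ_4 = d^4K/dt^4 |_{t=0} = 2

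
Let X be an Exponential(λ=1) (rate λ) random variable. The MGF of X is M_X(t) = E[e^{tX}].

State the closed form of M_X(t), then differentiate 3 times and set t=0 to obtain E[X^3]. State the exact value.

E[X^3] = D^3[M](0) = 6

M_X(t) = 1/(1 - t)
D^3[M](t) = 6/(t^4 - 4*t^3 + 6*t^2 - 4*t + 1)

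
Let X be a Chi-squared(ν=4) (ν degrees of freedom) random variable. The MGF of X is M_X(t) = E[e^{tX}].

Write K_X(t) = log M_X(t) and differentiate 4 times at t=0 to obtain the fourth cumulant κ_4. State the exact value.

M_X(t) = (1 - 2*t)^(-2)
K_X(t) = log M_X(t) = -2*log(1 - 2*t)
D^4[K](t) = 192/(16*t^4 - 32*t^3 + 24*t^2 - 8*t + 1)

κ_4 = D^4[K](0) = 192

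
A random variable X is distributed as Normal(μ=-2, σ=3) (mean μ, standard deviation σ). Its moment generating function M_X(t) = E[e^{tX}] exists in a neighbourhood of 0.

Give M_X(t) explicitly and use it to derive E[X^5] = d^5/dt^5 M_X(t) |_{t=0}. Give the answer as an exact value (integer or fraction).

M_X(t) = e^(9*t^2/2 - 2*t)
M′(t) = 9*t*e^(-2*t)*e^(9*t^2/2) - 2*e^(-2*t)*e^(9*t^2/2)
M′′(t) = (81*t^2*e^(9*t^2/2) - 36*t*e^(9*t^2/2) + 13*e^(9*t^2/2))*e^(-2*t)
M′′′(t) = (729*t^3*e^(9*t^2/2) - 486*t^2*e^(9*t^2/2) + 351*t*e^(9*t^2/2) - 62*e^(9*t^2/2))*e^(-2*t)
M′′′′(t) = (6561*t^4*e^(9*t^2/2) - 5832*t^3*e^(9*t^2/2) + 6318*t^2*e^(9*t^2/2) - 2232*t*e^(9*t^2/2) + 475*e^(9*t^2/2))*e^(-2*t)
M′′′′′(t) = (59049*t^5*e^(9*t^2/2) - 65610*t^4*e^(9*t^2/2) + 94770*t^3*e^(9*t^2/2) - 50220*t^2*e^(9*t^2/2) + 21375*t*e^(9*t^2/2) - 3182*e^(9*t^2/2))*e^(-2*t)

E[X^5] = M′′′′′(0) = -3182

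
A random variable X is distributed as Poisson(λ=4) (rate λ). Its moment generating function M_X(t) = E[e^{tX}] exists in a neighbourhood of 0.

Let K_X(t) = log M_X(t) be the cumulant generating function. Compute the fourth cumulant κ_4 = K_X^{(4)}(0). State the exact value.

M_X(t) = e^(4*e^(t) - 4)
K_X(t) = log M_X(t) = 4*e^(t) - 4
D^4[K](t) = 4*e^(t)

κ_4 = D^4[K](0) = 4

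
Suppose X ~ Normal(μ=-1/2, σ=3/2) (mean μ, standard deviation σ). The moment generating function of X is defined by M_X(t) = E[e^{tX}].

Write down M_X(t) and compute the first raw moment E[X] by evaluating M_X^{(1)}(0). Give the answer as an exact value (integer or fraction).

E[X] = M^(1)(0) = -1/2

M_X(t) = e^(9*t^2/8 - t/2)
M^(1)(t) = 9*t*e^(-t/2)*e^(9*t^2/8)/4 - e^(-t/2)*e^(9*t^2/8)/2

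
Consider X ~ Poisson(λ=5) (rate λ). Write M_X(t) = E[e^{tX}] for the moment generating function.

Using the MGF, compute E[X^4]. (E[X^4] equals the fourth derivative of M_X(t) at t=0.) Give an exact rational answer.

M_X(t) = e^(5*e^(t) - 5)
M^(4)(t) = (625*e^(4*t)*e^(5*e^(t)) + 750*e^(3*t)*e^(5*e^(t)) + 175*e^(2*t)*e^(5*e^(t)) + 5*e^(t)*e^(5*e^(t)))*e^(-5)

E[X^4] = M^(4)(0) = 1555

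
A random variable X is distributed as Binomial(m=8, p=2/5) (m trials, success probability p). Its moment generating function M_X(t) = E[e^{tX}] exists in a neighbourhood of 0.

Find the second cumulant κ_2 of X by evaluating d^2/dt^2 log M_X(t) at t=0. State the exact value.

M_X(t) = (2*e^(t)/5 + 3/5)^8
K_X(t) = log M_X(t) = 8*log(2*e^(t)/5 + 3/5)
K′(t) = 16*e^(t)/(2*e^(t) + 3)
K′′(t) = 48*e^(t)/(4*e^(2*t) + 12*e^(t) + 9)

κ_2 = K′′(0) = 48/25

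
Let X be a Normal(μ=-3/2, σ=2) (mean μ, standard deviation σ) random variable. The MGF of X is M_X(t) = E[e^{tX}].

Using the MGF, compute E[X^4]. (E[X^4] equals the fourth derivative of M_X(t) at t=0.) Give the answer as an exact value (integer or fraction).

M_X(t) = e^(2*t^2 - 3*t/2)
dM/dt = 4*t*e^(-3*t/2)*e^(2*t^2) - 3*e^(-3*t/2)*e^(2*t^2)/2
d^2M/dt^2 = (64*t^2*e^(2*t^2) - 48*t*e^(2*t^2) + 25*e^(2*t^2))*e^(-3*t/2)/4
d^3M/dt^3 = (512*t^3*e^(2*t^2) - 576*t^2*e^(2*t^2) + 600*t*e^(2*t^2) - 171*e^(2*t^2))*e^(-3*t/2)/8
d^4M/dt^4 = (4096*t^4*e^(2*t^2) - 6144*t^3*e^(2*t^2) + 9600*t^2*e^(2*t^2) - 5472*t*e^(2*t^2) + 1713*e^(2*t^2))*e^(-3*t/2)/16

E[X^4] = d^4M/dt^4 |_{t=0} = 1713/16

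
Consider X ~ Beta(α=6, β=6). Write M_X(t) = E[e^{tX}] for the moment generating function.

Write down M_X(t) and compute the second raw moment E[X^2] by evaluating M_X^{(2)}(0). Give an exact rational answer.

M_X(t) = ₁F₁(6; 12; t)
D^2[M](t) = 7*₁F₁(8; 14; t)/26

E[X^2] = D^2[M](0) = 7/26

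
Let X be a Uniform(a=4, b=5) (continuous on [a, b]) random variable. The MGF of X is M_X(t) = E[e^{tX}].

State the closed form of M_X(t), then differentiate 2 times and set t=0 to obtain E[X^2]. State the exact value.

E[X^2] = D^2[M](0) = 61/3

M_X(t) = (e^(5*t) - e^(4*t))/t
D^2[M](t) = (25*t^2*e^(5*t) - 16*t^2*e^(4*t) - 10*t*e^(5*t) + 8*t*e^(4*t) + 2*e^(5*t) - 2*e^(4*t))/t^3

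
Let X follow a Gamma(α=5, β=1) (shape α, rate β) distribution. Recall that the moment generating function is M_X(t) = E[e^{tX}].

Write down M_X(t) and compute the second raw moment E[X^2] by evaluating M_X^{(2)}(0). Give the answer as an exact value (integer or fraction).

M_X(t) = (1 - t)^(-5)
M′(t) = 5/(t^6 - 6*t^5 + 15*t^4 - 20*t^3 + 15*t^2 - 6*t + 1)
M′′(t) = -30/(t^7 - 7*t^6 + 21*t^5 - 35*t^4 + 35*t^3 - 21*t^2 + 7*t - 1)

E[X^2] = M′′(0) = 30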